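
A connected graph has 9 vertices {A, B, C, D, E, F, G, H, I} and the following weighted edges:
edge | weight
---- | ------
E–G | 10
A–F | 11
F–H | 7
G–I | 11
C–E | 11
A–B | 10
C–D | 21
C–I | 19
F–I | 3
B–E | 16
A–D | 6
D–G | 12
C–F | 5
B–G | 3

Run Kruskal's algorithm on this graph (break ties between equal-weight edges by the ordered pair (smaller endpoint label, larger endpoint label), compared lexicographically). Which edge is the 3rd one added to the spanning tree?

Kruskal's algorithm — process edges by increasing weight (ties by edge label):
B–G (3): add — endpoints in different components.
F–I (3): add — endpoints in different components.
C–F (5): add — endpoints in different components.
A–D (6): add — endpoints in different components.
F–H (7): add — endpoints in different components.
A–B (10): add — endpoints in different components.
E–G (10): add — endpoints in different components.
A–F (11): add — endpoints in different components.
The 3rd edge added is C–F.

C-F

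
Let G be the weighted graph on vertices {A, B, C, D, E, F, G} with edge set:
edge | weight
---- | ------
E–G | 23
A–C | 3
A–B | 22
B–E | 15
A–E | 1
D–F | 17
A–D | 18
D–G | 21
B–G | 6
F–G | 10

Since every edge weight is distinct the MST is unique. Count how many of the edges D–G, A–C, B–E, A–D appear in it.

Kruskal's algorithm — process edges by increasing weight (ties by edge label):
A–E (1): add. Components now {A,E} {B} {C} {D} {F} {G}
A–C (3): add. Components now {A,C,E} {B} {D} {F} {G}
B–G (6): add. Components now {A,C,E} {B,G} {D} {F}
F–G (10): add. Components now {A,C,E} {B,F,G} {D}
B–E (15): add. Components now {A,B,C,E,F,G} {D}
D–F (17): add. Components now {A,B,C,D,E,F,G}
MST edge set: {A–E, A–C, B–G, F–G, B–E, D–F}.
Of the listed edges, {A–C, B–E} are in the MST → 2.

2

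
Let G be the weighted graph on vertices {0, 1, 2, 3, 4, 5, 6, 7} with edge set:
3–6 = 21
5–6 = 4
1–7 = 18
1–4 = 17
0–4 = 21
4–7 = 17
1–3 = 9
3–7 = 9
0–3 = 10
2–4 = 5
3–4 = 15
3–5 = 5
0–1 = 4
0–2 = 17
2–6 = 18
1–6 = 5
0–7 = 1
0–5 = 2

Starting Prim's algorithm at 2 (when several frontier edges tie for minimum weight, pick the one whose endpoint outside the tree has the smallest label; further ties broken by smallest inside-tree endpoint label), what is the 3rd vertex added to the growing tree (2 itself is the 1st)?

3

Prim, starting at 2.
Step 1: cheapest edge leaving the tree is 2–4 (5); add 4.
Step 2: cheapest edge leaving the tree is 3–4 (15); add 3.
Step 3: cheapest edge leaving the tree is 3–5 (5); add 5.
Step 4: cheapest edge leaving the tree is 0–5 (2); add 0.
Step 5: cheapest edge leaving the tree is 0–7 (1); add 7.
Step 6: cheapest edge leaving the tree is 0–1 (4); add 1.
Step 7: cheapest edge leaving the tree is 5–6 (4); add 6.
Vertex order: 2, 4, 3, 5, 0, 7, 1, 6. The 3rd vertex is 3.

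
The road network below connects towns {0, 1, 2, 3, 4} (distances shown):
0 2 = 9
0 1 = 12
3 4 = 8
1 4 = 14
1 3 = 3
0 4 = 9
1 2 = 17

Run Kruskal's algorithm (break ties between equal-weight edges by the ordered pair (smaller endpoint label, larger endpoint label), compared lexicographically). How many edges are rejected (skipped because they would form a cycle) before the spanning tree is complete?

0

Kruskal: consider edges lightest-first.
1 3 (3): add. Components now {0} {1,3} {2} {4}
3 4 (8): add. Components now {0} {1,3,4} {2}
0 2 (9): add. Components now {0,2} {1,3,4}
0 4 (9): add. Components now {0,1,2,3,4}
Edges rejected before the tree was complete: 0.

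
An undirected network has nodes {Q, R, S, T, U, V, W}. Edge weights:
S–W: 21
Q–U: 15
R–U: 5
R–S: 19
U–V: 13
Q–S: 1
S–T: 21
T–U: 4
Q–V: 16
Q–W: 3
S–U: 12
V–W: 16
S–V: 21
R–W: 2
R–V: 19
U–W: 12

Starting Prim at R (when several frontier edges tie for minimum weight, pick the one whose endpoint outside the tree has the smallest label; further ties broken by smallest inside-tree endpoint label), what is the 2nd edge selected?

Q-W

Grow the tree from R using Prim:
Step 1: cheapest edge leaving the tree is R–W (2); add W.
Step 2: cheapest edge leaving the tree is Q–W (3); add Q.
Step 3: cheapest edge leaving the tree is Q–S (1); add S.
Step 4: cheapest edge leaving the tree is R–U (5); add U.
Step 5: cheapest edge leaving the tree is T–U (4); add T.
Step 6: cheapest edge leaving the tree is U–V (13); add V.
The 2nd edge added is Q–W.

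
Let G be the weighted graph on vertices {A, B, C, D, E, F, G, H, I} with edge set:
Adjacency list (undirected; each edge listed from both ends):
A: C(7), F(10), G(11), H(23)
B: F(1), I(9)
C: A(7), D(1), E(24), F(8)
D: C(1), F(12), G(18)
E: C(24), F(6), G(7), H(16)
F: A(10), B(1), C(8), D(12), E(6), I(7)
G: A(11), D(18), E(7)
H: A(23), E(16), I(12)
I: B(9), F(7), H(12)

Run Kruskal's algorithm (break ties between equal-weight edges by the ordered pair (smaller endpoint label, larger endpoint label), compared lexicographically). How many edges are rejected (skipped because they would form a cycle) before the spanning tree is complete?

Sort edges by weight, then run Kruskal:
B-F (1): add — endpoints in different components.
C-D (1): add — endpoints in different components.
E-F (6): add — endpoints in different components.
A-C (7): add — endpoints in different components.
E-G (7): add — endpoints in different components.
F-I (7): add — endpoints in different components.
C-F (8): add — endpoints in different components.
B-I (9): skip — B and I already connected.
A-F (10): skip — A and F already connected.
A-G (11): skip — A and G already connected.
D-F (12): skip — D and F already connected.
H-I (12): add — endpoints in different components.
Edges rejected before the tree was complete: 4.

4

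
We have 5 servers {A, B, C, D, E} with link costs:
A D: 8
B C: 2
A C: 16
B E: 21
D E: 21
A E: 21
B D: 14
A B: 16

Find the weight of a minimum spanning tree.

45

Sort edges by weight, then run Kruskal:
B C (2): add. Components now {A} {B,C} {D} {E}
A D (8): add. Components now {A,D} {B,C} {E}
B D (14): add. Components now {A,B,C,D} {E}
A B (16): skip — A and B already connected.
A C (16): skip — A and C already connected.
A E (21): add. Components now {A,B,C,D,E}
MST edges: B C, A D, B D, A E; total weight 2+8+14+21 = 45.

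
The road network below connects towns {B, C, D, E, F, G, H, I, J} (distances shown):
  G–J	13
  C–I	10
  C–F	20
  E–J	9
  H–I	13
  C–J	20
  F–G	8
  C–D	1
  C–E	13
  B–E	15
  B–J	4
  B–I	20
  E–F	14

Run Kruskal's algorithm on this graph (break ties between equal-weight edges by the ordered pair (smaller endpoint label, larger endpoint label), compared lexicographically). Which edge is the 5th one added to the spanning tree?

Kruskal's algorithm — process edges by increasing weight (ties by edge label):
C–D (1): add — endpoints in different components.
B–J (4): add — endpoints in different components.
F–G (8): add — endpoints in different components.
E–J (9): add — endpoints in different components.
C–I (10): add — endpoints in different components.
C–E (13): add — endpoints in different components.
G–J (13): add — endpoints in different components.
H–I (13): add — endpoints in different components.
The 5th edge added is C–I.

C-I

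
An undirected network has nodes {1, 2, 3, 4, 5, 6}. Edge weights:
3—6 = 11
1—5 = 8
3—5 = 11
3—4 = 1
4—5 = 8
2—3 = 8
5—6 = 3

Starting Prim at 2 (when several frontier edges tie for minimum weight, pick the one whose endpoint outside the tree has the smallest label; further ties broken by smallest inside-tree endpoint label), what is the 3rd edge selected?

Prim's algorithm from 2:
Step 1: cheapest edge leaving the tree is 2—3 (8); add 3.
Step 2: cheapest edge leaving the tree is 3—4 (1); add 4.
Step 3: cheapest edge leaving the tree is 4—5 (8); add 5.
Step 4: cheapest edge leaving the tree is 5—6 (3); add 6.
Step 5: cheapest edge leaving the tree is 1—5 (8); add 1.
The 3rd edge added is 4—5.

4-5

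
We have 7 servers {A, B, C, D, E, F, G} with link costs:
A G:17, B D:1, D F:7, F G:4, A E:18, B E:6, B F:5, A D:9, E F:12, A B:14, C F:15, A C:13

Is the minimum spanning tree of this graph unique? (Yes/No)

Yes

Sort edges by weight, then run Kruskal:
B D (1): add — endpoints in different components.
F G (4): add — endpoints in different components.
B F (5): add — endpoints in different components.
B E (6): add — endpoints in different components.
D F (7): skip — D and F already connected.
A D (9): add — endpoints in different components.
E F (12): skip — E and F already connected.
A C (13): add — endpoints in different components.
Every non-tree edge has weight strictly greater than the heaviest edge on the tree path between its endpoints, so the MST is unique.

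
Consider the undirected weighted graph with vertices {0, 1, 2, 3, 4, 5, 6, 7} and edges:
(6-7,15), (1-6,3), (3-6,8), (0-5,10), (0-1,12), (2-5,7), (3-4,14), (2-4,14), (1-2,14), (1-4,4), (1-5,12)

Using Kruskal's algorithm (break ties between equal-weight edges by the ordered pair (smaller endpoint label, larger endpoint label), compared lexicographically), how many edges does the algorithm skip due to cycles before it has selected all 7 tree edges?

Sort edges by weight, then run Kruskal:
1-6 (3): add — endpoints in different components.
1-4 (4): add — endpoints in different components.
2-5 (7): add — endpoints in different components.
3-6 (8): add — endpoints in different components.
0-5 (10): add — endpoints in different components.
0-1 (12): add — endpoints in different components.
1-5 (12): skip — 1 and 5 already connected.
1-2 (14): skip — 1 and 2 already connected.
2-4 (14): skip — 2 and 4 already connected.
3-4 (14): skip — 3 and 4 already connected.
6-7 (15): add — endpoints in different components.
Edges rejected before the tree was complete: 4.

4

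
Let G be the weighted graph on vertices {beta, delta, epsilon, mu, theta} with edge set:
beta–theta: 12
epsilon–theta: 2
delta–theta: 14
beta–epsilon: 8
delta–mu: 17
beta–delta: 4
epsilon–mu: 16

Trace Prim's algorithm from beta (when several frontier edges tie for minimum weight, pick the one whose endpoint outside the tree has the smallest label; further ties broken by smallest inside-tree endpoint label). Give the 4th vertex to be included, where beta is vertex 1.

theta

Prim's algorithm from beta:
Step 1: cheapest edge leaving the tree is beta–delta (4); add delta.
Step 2: cheapest edge leaving the tree is beta–epsilon (8); add epsilon.
Step 3: cheapest edge leaving the tree is epsilon–theta (2); add theta.
Step 4: cheapest edge leaving the tree is epsilon–mu (16); add mu.
Vertex order: beta, delta, epsilon, theta, mu. The 4th vertex is theta.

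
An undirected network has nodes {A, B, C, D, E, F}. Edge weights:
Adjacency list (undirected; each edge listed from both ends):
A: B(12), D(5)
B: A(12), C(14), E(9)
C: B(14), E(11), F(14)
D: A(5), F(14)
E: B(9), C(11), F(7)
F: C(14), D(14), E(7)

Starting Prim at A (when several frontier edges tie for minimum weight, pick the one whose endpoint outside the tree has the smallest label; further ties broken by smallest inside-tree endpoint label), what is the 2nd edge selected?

A-B

Grow the tree from A using Prim:
Step 1: cheapest edge leaving the tree is A–D (5); add D.
Step 2: cheapest edge leaving the tree is A–B (12); add B.
Step 3: cheapest edge leaving the tree is B–E (9); add E.
Step 4: cheapest edge leaving the tree is E–F (7); add F.
Step 5: cheapest edge leaving the tree is C–E (11); add C.
The 2nd edge added is A–B.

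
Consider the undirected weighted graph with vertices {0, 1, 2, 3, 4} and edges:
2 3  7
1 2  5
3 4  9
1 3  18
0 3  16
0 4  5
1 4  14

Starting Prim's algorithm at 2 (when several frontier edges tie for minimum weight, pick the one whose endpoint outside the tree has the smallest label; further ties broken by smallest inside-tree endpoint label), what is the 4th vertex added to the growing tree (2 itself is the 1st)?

Prim, starting at 2.
Step 1: frontier [1 2 5, 2 3 7] → take 1 2 (5); add 1.
Step 2: frontier [1 4 14, 1 3 18, 2 3 7] → take 2 3 (7); add 3.
Step 3: frontier [1 4 14, 3 4 9, 0 3 16] → take 3 4 (9); add 4.
Step 4: frontier [0 3 16, 0 4 5] → take 0 4 (5); add 0.
Vertex order: 2, 1, 3, 4, 0. The 4th vertex is 4.

4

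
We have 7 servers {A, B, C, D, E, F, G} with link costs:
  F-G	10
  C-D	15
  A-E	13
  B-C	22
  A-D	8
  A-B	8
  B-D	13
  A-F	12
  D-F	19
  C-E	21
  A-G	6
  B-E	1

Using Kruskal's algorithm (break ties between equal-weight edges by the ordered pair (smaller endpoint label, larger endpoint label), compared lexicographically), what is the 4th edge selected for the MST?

A-D

Kruskal: consider edges lightest-first.
B-E (1): add — endpoints in different components.
A-G (6): add — endpoints in different components.
A-B (8): add — endpoints in different components.
A-D (8): add — endpoints in different components.
F-G (10): add — endpoints in different components.
A-F (12): skip — A and F already connected.
A-E (13): skip — A and E already connected.
B-D (13): skip — B and D already connected.
C-D (15): add — endpoints in different components.
The 4th edge added is A-D.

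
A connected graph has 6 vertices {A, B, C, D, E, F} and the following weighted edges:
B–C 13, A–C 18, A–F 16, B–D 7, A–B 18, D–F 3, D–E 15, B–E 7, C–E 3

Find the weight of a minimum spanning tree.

36

Prim, starting at A.
Step 1: cheapest edge leaving the tree is A–F (16); add F.
Step 2: cheapest edge leaving the tree is D–F (3); add D.
Step 3: cheapest edge leaving the tree is B–D (7); add B.
Step 4: cheapest edge leaving the tree is B–E (7); add E.
Step 5: cheapest edge leaving the tree is C–E (3); add C.
MST edges: A–F, D–F, B–D, B–E, C–E; total weight 16+3+7+7+3 = 36.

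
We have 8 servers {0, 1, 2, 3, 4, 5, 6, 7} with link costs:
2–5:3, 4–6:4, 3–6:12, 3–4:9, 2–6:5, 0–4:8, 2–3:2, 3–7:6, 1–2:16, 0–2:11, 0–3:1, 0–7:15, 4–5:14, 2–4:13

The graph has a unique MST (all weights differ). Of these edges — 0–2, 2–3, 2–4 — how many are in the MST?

1

Sort edges by weight, then run Kruskal:
0–3 (1): add — endpoints in different components.
2–3 (2): add — endpoints in different components.
2–5 (3): add — endpoints in different components.
4–6 (4): add — endpoints in different components.
2–6 (5): add — endpoints in different components.
3–7 (6): add — endpoints in different components.
0–4 (8): skip — 0 and 4 already connected.
3–4 (9): skip — 3 and 4 already connected.
0–2 (11): skip — 0 and 2 already connected.
3–6 (12): skip — 3 and 6 already connected.
2–4 (13): skip — 2 and 4 already connected.
4–5 (14): skip — 4 and 5 already connected.
0–7 (15): skip — 0 and 7 already connected.
1–2 (16): add — endpoints in different components.
MST edge set: {0–3, 2–3, 2–5, 4–6, 2–6, 3–7, 1–2}.
Of the listed edges, {2–3} are in the MST → 1.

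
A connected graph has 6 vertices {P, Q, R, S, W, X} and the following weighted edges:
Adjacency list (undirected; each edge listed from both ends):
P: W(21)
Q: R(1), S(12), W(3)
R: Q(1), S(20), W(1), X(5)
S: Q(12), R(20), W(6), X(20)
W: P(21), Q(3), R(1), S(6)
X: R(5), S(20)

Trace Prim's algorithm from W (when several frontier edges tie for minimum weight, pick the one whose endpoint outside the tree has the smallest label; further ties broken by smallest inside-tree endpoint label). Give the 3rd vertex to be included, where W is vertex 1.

Prim's algorithm from W:
Step 1: frontier [R—W 1, Q—W 3, S—W 6, P—W 21] → take R—W (1); add R.
Step 2: frontier [Q—R 1, R—X 5, R—S 20, Q—W 3, S—W 6, P—W 21] → take Q—R (1); add Q.
Step 3: frontier [Q—S 12, R—X 5, R—S 20, S—W 6, P—W 21] → take R—X (5); add X.
Step 4: frontier [Q—S 12, R—S 20, S—W 6, P—W 21, S—X 20] → take S—W (6); add S.
Step 5: frontier [P—W 21] → take P—W (21); add P.
Vertex order: W, R, Q, X, S, P. The 3rd vertex is Q.

Q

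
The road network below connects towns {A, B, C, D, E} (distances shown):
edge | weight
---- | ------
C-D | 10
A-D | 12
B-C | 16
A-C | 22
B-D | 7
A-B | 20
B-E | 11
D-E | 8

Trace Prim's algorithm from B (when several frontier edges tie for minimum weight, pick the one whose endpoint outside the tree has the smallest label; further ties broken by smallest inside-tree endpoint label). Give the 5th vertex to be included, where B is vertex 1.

A

Grow the tree from B using Prim:
Step 1: frontier [B-D 7, B-E 11, B-C 16, A-B 20] → take B-D (7); add D.
Step 2: frontier [B-E 11, B-C 16, A-B 20, D-E 8, C-D 10, A-D 12] → take D-E (8); add E.
Step 3: frontier [B-C 16, A-B 20, C-D 10, A-D 12] → take C-D (10); add C.
Step 4: frontier [A-B 20, A-C 22, A-D 12] → take A-D (12); add A.
Vertex order: B, D, E, C, A. The 5th vertex is A.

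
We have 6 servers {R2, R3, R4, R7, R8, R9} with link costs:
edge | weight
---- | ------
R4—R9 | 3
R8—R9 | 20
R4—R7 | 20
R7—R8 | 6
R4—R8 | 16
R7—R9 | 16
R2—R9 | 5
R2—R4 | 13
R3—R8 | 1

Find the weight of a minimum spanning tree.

31

Prim, starting at R9.
Step 1: cheapest edge leaving the tree is R4—R9 (3); add R4.
Step 2: cheapest edge leaving the tree is R2—R9 (5); add R2.
Step 3: cheapest edge leaving the tree is R7—R9 (16); add R7.
Step 4: cheapest edge leaving the tree is R7—R8 (6); add R8.
Step 5: cheapest edge leaving the tree is R3—R8 (1); add R3.
MST edges: R4—R9, R2—R9, R7—R9, R7—R8, R3—R8; total weight 3+5+16+6+1 = 31.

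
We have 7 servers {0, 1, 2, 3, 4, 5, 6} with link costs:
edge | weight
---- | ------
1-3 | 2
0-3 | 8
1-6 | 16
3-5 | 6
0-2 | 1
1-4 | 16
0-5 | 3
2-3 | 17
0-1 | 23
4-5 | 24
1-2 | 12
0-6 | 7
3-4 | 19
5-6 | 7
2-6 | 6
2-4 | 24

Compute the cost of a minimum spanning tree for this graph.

34

Prim's algorithm from 6:
Step 1: cheapest edge leaving the tree is 2-6 (6); add 2.
Step 2: cheapest edge leaving the tree is 0-2 (1); add 0.
Step 3: cheapest edge leaving the tree is 0-5 (3); add 5.
Step 4: cheapest edge leaving the tree is 3-5 (6); add 3.
Step 5: cheapest edge leaving the tree is 1-3 (2); add 1.
Step 6: cheapest edge leaving the tree is 1-4 (16); add 4.
MST edges: 2-6, 0-2, 0-5, 3-5, 1-3, 1-4; total weight 6+1+3+6+2+16 = 34.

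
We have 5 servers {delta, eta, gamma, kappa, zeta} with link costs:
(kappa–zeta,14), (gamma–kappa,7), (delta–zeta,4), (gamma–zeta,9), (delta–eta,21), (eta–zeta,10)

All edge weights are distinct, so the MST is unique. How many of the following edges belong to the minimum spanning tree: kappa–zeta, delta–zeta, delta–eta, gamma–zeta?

2

Sort edges by weight, then run Kruskal:
delta–zeta (4): add — endpoints in different components.
gamma–kappa (7): add — endpoints in different components.
gamma–zeta (9): add — endpoints in different components.
eta–zeta (10): add — endpoints in different components.
MST edge set: {delta–zeta, gamma–kappa, gamma–zeta, eta–zeta}.
Of the listed edges, {delta–zeta, gamma–zeta} are in the MST → 2.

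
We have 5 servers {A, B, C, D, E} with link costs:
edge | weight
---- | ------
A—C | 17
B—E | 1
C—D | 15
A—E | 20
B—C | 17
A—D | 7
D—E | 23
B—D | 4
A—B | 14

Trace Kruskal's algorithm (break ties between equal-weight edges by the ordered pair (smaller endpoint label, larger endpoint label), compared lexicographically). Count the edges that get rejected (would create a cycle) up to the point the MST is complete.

1

Sort edges by weight, then run Kruskal:
B—E (1): add. Components now {A} {B,E} {C} {D}
B—D (4): add. Components now {A} {B,D,E} {C}
A—D (7): add. Components now {A,B,D,E} {C}
A—B (14): skip — A and B already connected.
C—D (15): add. Components now {A,B,C,D,E}
Edges rejected before the tree was complete: 1.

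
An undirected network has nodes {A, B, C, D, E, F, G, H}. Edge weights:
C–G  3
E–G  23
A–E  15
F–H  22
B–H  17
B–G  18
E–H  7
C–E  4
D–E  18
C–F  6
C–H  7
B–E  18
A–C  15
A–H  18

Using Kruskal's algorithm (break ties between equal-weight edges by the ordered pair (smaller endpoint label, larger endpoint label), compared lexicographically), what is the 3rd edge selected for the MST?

Sort edges by weight, then run Kruskal:
C–G (3): add — endpoints in different components.
C–E (4): add — endpoints in different components.
C–F (6): add — endpoints in different components.
C–H (7): add — endpoints in different components.
E–H (7): skip — E and H already connected.
A–C (15): add — endpoints in different components.
A–E (15): skip — A and E already connected.
B–H (17): add — endpoints in different components.
A–H (18): skip — A and H already connected.
B–E (18): skip — B and E already connected.
B–G (18): skip — B and G already connected.
D–E (18): add — endpoints in different components.
The 3rd edge added is C–F.

C-F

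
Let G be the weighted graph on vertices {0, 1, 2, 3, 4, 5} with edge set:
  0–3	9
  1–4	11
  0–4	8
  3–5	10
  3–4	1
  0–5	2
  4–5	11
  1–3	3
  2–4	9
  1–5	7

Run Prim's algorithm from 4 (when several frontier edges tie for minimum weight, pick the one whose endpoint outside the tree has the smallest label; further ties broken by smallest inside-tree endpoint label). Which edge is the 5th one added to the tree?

Grow the tree from 4 using Prim:
Step 1: cheapest edge leaving the tree is 3–4 (1); add 3.
Step 2: cheapest edge leaving the tree is 1–3 (3); add 1.
Step 3: cheapest edge leaving the tree is 1–5 (7); add 5.
Step 4: cheapest edge leaving the tree is 0–5 (2); add 0.
Step 5: cheapest edge leaving the tree is 2–4 (9); add 2.
The 5th edge added is 2–4.

2-4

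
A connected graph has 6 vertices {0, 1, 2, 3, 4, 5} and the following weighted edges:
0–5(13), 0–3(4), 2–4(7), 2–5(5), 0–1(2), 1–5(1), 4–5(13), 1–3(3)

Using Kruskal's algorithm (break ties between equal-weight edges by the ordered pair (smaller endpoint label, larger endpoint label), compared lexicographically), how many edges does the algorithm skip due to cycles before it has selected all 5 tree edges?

Kruskal: consider edges lightest-first.
1–5 (1): add — endpoints in different components.
0–1 (2): add — endpoints in different components.
1–3 (3): add — endpoints in different components.
0–3 (4): skip — 0 and 3 already connected.
2–5 (5): add — endpoints in different components.
2–4 (7): add — endpoints in different components.
Edges rejected before the tree was complete: 1.

1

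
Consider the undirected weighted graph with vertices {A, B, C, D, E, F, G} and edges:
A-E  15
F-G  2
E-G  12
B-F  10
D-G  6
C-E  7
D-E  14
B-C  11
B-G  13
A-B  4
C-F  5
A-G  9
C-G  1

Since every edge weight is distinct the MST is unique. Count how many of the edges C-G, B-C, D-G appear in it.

2

Sort edges by weight, then run Kruskal:
C-G (1): add. Components now {A} {B} {C,G} {D} {E} {F}
F-G (2): add. Components now {A} {B} {C,F,G} {D} {E}
A-B (4): add. Components now {A,B} {C,F,G} {D} {E}
C-F (5): skip — C and F already connected.
D-G (6): add. Components now {A,B} {C,D,F,G} {E}
C-E (7): add. Components now {A,B} {C,D,E,F,G}
A-G (9): add. Components now {A,B,C,D,E,F,G}
MST edge set: {C-G, F-G, A-B, D-G, C-E, A-G}.
Of the listed edges, {C-G, D-G} are in the MST → 2.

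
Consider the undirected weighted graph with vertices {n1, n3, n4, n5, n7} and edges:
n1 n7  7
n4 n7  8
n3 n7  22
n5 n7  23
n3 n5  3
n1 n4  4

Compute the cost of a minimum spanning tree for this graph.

Sort edges by weight, then run Kruskal:
n3 n5 (3): add — endpoints in different components.
n1 n4 (4): add — endpoints in different components.
n1 n7 (7): add — endpoints in different components.
n4 n7 (8): skip — n7 and n4 already connected.
n3 n7 (22): add — endpoints in different components.
MST edges: n3 n5, n1 n4, n1 n7, n3 n7; total weight 3+4+7+22 = 36.

36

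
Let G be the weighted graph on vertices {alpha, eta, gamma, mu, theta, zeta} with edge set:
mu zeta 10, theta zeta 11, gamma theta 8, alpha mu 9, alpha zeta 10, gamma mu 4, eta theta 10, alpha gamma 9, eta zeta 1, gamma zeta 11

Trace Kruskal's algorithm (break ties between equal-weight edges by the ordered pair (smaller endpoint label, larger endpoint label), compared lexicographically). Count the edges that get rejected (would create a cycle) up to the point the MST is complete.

1

Sort edges by weight, then run Kruskal:
eta zeta (1): add — endpoints in different components.
gamma mu (4): add — endpoints in different components.
gamma theta (8): add — endpoints in different components.
alpha gamma (9): add — endpoints in different components.
alpha mu (9): skip — mu and alpha already connected.
alpha zeta (10): add — endpoints in different components.
Edges rejected before the tree was complete: 1.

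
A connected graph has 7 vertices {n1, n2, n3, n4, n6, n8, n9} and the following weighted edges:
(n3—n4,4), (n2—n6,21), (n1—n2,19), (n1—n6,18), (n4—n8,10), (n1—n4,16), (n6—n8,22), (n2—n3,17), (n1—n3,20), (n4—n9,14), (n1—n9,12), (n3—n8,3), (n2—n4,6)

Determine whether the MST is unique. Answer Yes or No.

Yes

Sort edges by weight, then run Kruskal:
n3—n8 (3): add — endpoints in different components.
n3—n4 (4): add — endpoints in different components.
n2—n4 (6): add — endpoints in different components.
n4—n8 (10): skip — n8 and n4 already connected.
n1—n9 (12): add — endpoints in different components.
n4—n9 (14): add — endpoints in different components.
n1—n4 (16): skip — n1 and n4 already connected.
n2—n3 (17): skip — n2 and n3 already connected.
n1—n6 (18): add — endpoints in different components.
Every non-tree edge has weight strictly greater than the heaviest edge on the tree path between its endpoints, so the MST is unique.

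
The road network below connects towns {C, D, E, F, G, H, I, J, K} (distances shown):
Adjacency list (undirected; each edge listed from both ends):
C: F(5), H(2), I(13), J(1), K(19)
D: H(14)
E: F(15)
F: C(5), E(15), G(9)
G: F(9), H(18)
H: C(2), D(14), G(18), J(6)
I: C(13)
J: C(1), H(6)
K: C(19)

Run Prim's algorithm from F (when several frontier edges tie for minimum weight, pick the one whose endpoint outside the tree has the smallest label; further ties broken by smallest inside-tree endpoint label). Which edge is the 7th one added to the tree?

Grow the tree from F using Prim:
Step 1: cheapest edge leaving the tree is C F (5); add C.
Step 2: cheapest edge leaving the tree is C J (1); add J.
Step 3: cheapest edge leaving the tree is C H (2); add H.
Step 4: cheapest edge leaving the tree is F G (9); add G.
Step 5: cheapest edge leaving the tree is C I (13); add I.
Step 6: cheapest edge leaving the tree is D H (14); add D.
Step 7: cheapest edge leaving the tree is E F (15); add E.
Step 8: cheapest edge leaving the tree is C K (19); add K.
The 7th edge added is E F.

E-F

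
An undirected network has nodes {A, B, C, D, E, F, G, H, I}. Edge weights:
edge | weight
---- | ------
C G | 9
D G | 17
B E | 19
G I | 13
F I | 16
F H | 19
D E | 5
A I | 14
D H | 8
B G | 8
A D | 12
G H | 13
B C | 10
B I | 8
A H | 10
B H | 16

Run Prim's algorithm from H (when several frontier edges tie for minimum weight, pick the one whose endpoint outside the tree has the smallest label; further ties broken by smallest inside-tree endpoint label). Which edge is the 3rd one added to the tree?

Prim's algorithm from H:
Step 1: cheapest edge leaving the tree is D H (8); add D.
Step 2: cheapest edge leaving the tree is D E (5); add E.
Step 3: cheapest edge leaving the tree is A H (10); add A.
Step 4: cheapest edge leaving the tree is G H (13); add G.
Step 5: cheapest edge leaving the tree is B G (8); add B.
Step 6: cheapest edge leaving the tree is B I (8); add I.
Step 7: cheapest edge leaving the tree is C G (9); add C.
Step 8: cheapest edge leaving the tree is F I (16); add F.
The 3rd edge added is A H.

A-H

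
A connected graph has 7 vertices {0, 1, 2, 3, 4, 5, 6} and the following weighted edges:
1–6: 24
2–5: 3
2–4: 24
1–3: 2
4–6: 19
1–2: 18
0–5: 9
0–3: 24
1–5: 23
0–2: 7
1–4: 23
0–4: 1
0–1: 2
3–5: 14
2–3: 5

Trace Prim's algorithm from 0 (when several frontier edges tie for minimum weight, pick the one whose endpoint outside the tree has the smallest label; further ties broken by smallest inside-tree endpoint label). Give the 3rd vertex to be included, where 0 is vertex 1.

1

Grow the tree from 0 using Prim:
Step 1: cheapest edge leaving the tree is 0–4 (1); add 4.
Step 2: cheapest edge leaving the tree is 0–1 (2); add 1.
Step 3: cheapest edge leaving the tree is 1–3 (2); add 3.
Step 4: cheapest edge leaving the tree is 2–3 (5); add 2.
Step 5: cheapest edge leaving the tree is 2–5 (3); add 5.
Step 6: cheapest edge leaving the tree is 4–6 (19); add 6.
Vertex order: 0, 4, 1, 3, 2, 5, 6. The 3rd vertex is 1.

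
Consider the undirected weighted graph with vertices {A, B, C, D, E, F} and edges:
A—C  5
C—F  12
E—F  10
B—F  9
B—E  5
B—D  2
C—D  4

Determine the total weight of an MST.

25

Sort edges by weight, then run Kruskal:
B—D (2): add. Components now {A} {B,D} {C} {E} {F}
C—D (4): add. Components now {A} {B,C,D} {E} {F}
A—C (5): add. Components now {A,B,C,D} {E} {F}
B—E (5): add. Components now {A,B,C,D,E} {F}
B—F (9): add. Components now {A,B,C,D,E,F}
MST edges: B—D, C—D, A—C, B—E, B—F; total weight 2+4+5+5+9 = 25.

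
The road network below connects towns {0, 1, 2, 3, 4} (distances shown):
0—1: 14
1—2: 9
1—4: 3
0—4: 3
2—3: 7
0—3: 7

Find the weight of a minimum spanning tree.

Prim, starting at 3.
Step 1: cheapest edge leaving the tree is 0—3 (7); add 0.
Step 2: cheapest edge leaving the tree is 0—4 (3); add 4.
Step 3: cheapest edge leaving the tree is 1—4 (3); add 1.
Step 4: cheapest edge leaving the tree is 2—3 (7); add 2.
MST edges: 0—3, 0—4, 1—4, 2—3; total weight 7+3+3+7 = 20.

20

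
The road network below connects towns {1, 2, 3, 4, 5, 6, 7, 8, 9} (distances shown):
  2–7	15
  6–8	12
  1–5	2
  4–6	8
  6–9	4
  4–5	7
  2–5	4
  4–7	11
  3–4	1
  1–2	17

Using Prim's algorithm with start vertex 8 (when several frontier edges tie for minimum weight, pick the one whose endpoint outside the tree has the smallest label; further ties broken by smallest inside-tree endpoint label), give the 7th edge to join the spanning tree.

2-5

Prim's algorithm from 8:
Step 1: frontier [6–8 12] → take 6–8 (12); add 6.
Step 2: frontier [6–9 4, 4–6 8] → take 6–9 (4); add 9.
Step 3: frontier [4–6 8] → take 4–6 (8); add 4.
Step 4: frontier [3–4 1, 4–5 7, 4–7 11] → take 3–4 (1); add 3.
Step 5: frontier [4–5 7, 4–7 11] → take 4–5 (7); add 5.
Step 6: frontier [4–7 11, 1–5 2, 2–5 4] → take 1–5 (2); add 1.
Step 7: frontier [1–2 17, 4–7 11, 2–5 4] → take 2–5 (4); add 2.
Step 8: frontier [2–7 15, 4–7 11] → take 4–7 (11); add 7.
The 7th edge added is 2–5.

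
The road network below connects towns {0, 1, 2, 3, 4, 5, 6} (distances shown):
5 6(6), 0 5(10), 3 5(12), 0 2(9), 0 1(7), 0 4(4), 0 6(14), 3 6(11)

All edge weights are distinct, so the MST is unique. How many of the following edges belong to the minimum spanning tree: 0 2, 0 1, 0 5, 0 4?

Kruskal: consider edges lightest-first.
0 4 (4): add — endpoints in different components.
5 6 (6): add — endpoints in different components.
0 1 (7): add — endpoints in different components.
0 2 (9): add — endpoints in different components.
0 5 (10): add — endpoints in different components.
3 6 (11): add — endpoints in different components.
MST edge set: {0 4, 5 6, 0 1, 0 2, 0 5, 3 6}.
Of the listed edges, {0 2, 0 1, 0 5, 0 4} are in the MST → 4.

4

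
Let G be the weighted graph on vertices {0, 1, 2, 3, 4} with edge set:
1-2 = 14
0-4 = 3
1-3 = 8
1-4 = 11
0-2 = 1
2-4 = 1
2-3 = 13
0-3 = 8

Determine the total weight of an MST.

18

Sort edges by weight, then run Kruskal:
0-2 (1): add. Components now {0,2} {1} {3} {4}
2-4 (1): add. Components now {0,2,4} {1} {3}
0-4 (3): skip — 0 and 4 already connected.
0-3 (8): add. Components now {0,2,3,4} {1}
1-3 (8): add. Components now {0,1,2,3,4}
MST edges: 0-2, 2-4, 0-3, 1-3; total weight 1+1+8+8 = 18.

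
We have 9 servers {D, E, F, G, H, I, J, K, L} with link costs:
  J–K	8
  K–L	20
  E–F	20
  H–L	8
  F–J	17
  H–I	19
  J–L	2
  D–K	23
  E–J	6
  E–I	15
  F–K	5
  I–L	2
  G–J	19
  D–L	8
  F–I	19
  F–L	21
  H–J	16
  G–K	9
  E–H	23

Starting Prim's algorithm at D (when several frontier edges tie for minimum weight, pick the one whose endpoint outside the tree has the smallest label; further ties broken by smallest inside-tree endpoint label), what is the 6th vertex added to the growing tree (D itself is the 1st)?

H

Prim, starting at D.
Step 1: cheapest edge leaving the tree is D–L (8); add L.
Step 2: cheapest edge leaving the tree is I–L (2); add I.
Step 3: cheapest edge leaving the tree is J–L (2); add J.
Step 4: cheapest edge leaving the tree is E–J (6); add E.
Step 5: cheapest edge leaving the tree is H–L (8); add H.
Step 6: cheapest edge leaving the tree is J–K (8); add K.
Step 7: cheapest edge leaving the tree is F–K (5); add F.
Step 8: cheapest edge leaving the tree is G–K (9); add G.
Vertex order: D, L, I, J, E, H, K, F, G. The 6th vertex is H.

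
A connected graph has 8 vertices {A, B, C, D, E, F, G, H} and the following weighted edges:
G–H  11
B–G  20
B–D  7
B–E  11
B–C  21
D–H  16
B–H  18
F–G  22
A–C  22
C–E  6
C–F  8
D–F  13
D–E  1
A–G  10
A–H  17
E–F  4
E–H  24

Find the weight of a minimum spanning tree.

55

Grow the tree from H using Prim:
Step 1: cheapest edge leaving the tree is G–H (11); add G.
Step 2: cheapest edge leaving the tree is A–G (10); add A.
Step 3: cheapest edge leaving the tree is D–H (16); add D.
Step 4: cheapest edge leaving the tree is D–E (1); add E.
Step 5: cheapest edge leaving the tree is E–F (4); add F.
Step 6: cheapest edge leaving the tree is C–E (6); add C.
Step 7: cheapest edge leaving the tree is B–D (7); add B.
MST edges: G–H, A–G, D–H, D–E, E–F, C–E, B–D; total weight 11+10+16+1+4+6+7 = 55.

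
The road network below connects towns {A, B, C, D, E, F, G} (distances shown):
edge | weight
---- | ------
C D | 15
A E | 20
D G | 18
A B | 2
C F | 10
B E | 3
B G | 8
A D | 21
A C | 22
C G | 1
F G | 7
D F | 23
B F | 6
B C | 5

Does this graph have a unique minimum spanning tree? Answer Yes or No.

Sort edges by weight, then run Kruskal:
C G (1): add. Components now {A} {B} {C,G} {D} {E} {F}
A B (2): add. Components now {A,B} {C,G} {D} {E} {F}
B E (3): add. Components now {A,B,E} {C,G} {D} {F}
B C (5): add. Components now {A,B,C,E,G} {D} {F}
B F (6): add. Components now {A,B,C,E,F,G} {D}
F G (7): skip — F and G already connected.
B G (8): skip — B and G already connected.
C F (10): skip — C and F already connected.
C D (15): add. Components now {A,B,C,D,E,F,G}
Every non-tree edge has weight strictly greater than the heaviest edge on the tree path between its endpoints, so the MST is unique.

Yes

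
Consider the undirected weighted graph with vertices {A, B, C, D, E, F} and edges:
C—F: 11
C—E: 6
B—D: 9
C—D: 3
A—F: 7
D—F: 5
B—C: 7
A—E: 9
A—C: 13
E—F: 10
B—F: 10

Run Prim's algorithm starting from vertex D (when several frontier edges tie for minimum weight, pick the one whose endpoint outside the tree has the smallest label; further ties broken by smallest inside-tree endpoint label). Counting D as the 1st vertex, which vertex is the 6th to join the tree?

Prim's algorithm from D:
Step 1: frontier [C—D 3, D—F 5, B—D 9] → take C—D (3); add C.
Step 2: frontier [C—E 6, B—C 7, C—F 11, A—C 13, D—F 5, B—D 9] → take D—F (5); add F.
Step 3: frontier [C—E 6, B—C 7, A—C 13, B—D 9, A—F 7, B—F 10, E—F 10] → take C—E (6); add E.
Step 4: frontier [B—C 7, A—C 13, B—D 9, A—E 9, A—F 7, B—F 10] → take A—F (7); add A.
Step 5: frontier [B—C 7, B—D 9, B—F 10] → take B—C (7); add B.
Vertex order: D, C, F, E, A, B. The 6th vertex is B.

B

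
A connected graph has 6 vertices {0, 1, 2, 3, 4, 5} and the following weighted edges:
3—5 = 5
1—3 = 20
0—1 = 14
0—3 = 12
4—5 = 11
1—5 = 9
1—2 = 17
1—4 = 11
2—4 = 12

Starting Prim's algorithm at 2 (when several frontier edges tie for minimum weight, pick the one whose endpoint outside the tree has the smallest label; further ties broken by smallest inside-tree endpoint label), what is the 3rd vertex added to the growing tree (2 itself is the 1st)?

Prim's algorithm from 2:
Step 1: frontier [2—4 12, 1—2 17] → take 2—4 (12); add 4.
Step 2: frontier [1—2 17, 1—4 11, 4—5 11] → take 1—4 (11); add 1.
Step 3: frontier [1—5 9, 0—1 14, 1—3 20, 4—5 11] → take 1—5 (9); add 5.
Step 4: frontier [0—1 14, 1—3 20, 3—5 5] → take 3—5 (5); add 3.
Step 5: frontier [0—1 14, 0—3 12] → take 0—3 (12); add 0.
Vertex order: 2, 4, 1, 5, 3, 0. The 3rd vertex is 1.

1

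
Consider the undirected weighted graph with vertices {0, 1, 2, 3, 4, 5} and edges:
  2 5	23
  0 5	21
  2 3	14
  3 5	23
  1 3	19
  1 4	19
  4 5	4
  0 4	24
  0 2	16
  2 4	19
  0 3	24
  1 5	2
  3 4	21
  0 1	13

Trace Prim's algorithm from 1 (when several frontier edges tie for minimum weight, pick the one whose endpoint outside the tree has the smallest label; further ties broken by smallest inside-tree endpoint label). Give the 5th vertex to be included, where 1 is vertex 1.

2

Grow the tree from 1 using Prim:
Step 1: cheapest edge leaving the tree is 1 5 (2); add 5.
Step 2: cheapest edge leaving the tree is 4 5 (4); add 4.
Step 3: cheapest edge leaving the tree is 0 1 (13); add 0.
Step 4: cheapest edge leaving the tree is 0 2 (16); add 2.
Step 5: cheapest edge leaving the tree is 2 3 (14); add 3.
Vertex order: 1, 5, 4, 0, 2, 3. The 5th vertex is 2.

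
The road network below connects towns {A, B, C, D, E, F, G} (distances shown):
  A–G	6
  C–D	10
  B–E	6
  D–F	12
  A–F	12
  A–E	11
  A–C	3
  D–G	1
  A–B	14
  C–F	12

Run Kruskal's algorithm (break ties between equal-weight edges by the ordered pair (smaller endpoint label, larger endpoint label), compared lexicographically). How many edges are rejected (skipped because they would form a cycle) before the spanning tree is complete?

1

Kruskal's algorithm — process edges by increasing weight (ties by edge label):
D–G (1): add — endpoints in different components.
A–C (3): add — endpoints in different components.
A–G (6): add — endpoints in different components.
B–E (6): add — endpoints in different components.
C–D (10): skip — C and D already connected.
A–E (11): add — endpoints in different components.
A–F (12): add — endpoints in different components.
Edges rejected before the tree was complete: 1.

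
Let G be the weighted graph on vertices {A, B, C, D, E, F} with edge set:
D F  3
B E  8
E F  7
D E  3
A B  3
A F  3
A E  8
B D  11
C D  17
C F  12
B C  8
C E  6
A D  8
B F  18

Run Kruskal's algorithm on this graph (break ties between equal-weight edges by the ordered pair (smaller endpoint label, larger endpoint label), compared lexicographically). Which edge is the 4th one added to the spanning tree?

Kruskal's algorithm — process edges by increasing weight (ties by edge label):
A B (3): add. Components now {A,B} {C} {D} {E} {F}
A F (3): add. Components now {A,B,F} {C} {D} {E}
D E (3): add. Components now {A,B,F} {C} {D,E}
D F (3): add. Components now {A,B,D,E,F} {C}
C E (6): add. Components now {A,B,C,D,E,F}
The 4th edge added is D F.

D-F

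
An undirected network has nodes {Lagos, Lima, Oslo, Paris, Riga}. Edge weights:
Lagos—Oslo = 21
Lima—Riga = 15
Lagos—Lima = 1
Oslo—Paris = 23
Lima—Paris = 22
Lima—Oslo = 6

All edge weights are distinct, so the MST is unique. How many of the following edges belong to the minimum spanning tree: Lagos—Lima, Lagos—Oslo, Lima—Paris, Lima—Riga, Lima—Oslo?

4

Sort edges by weight, then run Kruskal:
Lagos—Lima (1): add — endpoints in different components.
Lima—Oslo (6): add — endpoints in different components.
Lima—Riga (15): add — endpoints in different components.
Lagos—Oslo (21): skip — Lagos and Oslo already connected.
Lima—Paris (22): add — endpoints in different components.
MST edge set: {Lagos—Lima, Lima—Oslo, Lima—Riga, Lima—Paris}.
Of the listed edges, {Lagos—Lima, Lima—Paris, Lima—Riga, Lima—Oslo} are in the MST → 4.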